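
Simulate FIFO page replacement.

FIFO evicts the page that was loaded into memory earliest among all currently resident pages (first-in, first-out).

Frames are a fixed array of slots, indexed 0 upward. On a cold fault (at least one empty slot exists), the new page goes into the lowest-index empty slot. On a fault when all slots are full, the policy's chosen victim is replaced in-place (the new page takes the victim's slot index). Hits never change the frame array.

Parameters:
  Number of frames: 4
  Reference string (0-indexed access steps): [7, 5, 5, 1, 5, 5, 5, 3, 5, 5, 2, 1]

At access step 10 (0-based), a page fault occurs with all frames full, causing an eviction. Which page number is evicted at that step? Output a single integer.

Step 0: ref 7 -> FAULT, frames=[7,-,-,-]
Step 1: ref 5 -> FAULT, frames=[7,5,-,-]
Step 2: ref 5 -> HIT, frames=[7,5,-,-]
Step 3: ref 1 -> FAULT, frames=[7,5,1,-]
Step 4: ref 5 -> HIT, frames=[7,5,1,-]
Step 5: ref 5 -> HIT, frames=[7,5,1,-]
Step 6: ref 5 -> HIT, frames=[7,5,1,-]
Step 7: ref 3 -> FAULT, frames=[7,5,1,3]
Step 8: ref 5 -> HIT, frames=[7,5,1,3]
Step 9: ref 5 -> HIT, frames=[7,5,1,3]
Step 10: ref 2 -> FAULT, evict 7, frames=[2,5,1,3]
At step 10: evicted page 7

Answer: 7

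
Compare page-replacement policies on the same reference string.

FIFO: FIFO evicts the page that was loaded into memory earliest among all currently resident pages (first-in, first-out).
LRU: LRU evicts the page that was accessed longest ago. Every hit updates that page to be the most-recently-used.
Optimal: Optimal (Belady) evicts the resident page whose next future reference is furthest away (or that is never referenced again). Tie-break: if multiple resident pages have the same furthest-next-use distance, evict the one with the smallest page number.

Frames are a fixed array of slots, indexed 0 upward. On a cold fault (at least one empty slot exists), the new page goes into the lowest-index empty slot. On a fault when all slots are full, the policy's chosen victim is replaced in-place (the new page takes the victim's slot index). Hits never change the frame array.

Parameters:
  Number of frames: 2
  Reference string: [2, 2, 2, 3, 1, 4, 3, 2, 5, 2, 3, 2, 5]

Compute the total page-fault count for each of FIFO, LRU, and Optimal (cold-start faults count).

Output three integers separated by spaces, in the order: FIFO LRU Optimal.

Answer: 10 9 8

Derivation:
--- FIFO ---
  step 0: ref 2 -> FAULT, frames=[2,-] (faults so far: 1)
  step 1: ref 2 -> HIT, frames=[2,-] (faults so far: 1)
  step 2: ref 2 -> HIT, frames=[2,-] (faults so far: 1)
  step 3: ref 3 -> FAULT, frames=[2,3] (faults so far: 2)
  step 4: ref 1 -> FAULT, evict 2, frames=[1,3] (faults so far: 3)
  step 5: ref 4 -> FAULT, evict 3, frames=[1,4] (faults so far: 4)
  step 6: ref 3 -> FAULT, evict 1, frames=[3,4] (faults so far: 5)
  step 7: ref 2 -> FAULT, evict 4, frames=[3,2] (faults so far: 6)
  step 8: ref 5 -> FAULT, evict 3, frames=[5,2] (faults so far: 7)
  step 9: ref 2 -> HIT, frames=[5,2] (faults so far: 7)
  step 10: ref 3 -> FAULT, evict 2, frames=[5,3] (faults so far: 8)
  step 11: ref 2 -> FAULT, evict 5, frames=[2,3] (faults so far: 9)
  step 12: ref 5 -> FAULT, evict 3, frames=[2,5] (faults so far: 10)
  FIFO total faults: 10
--- LRU ---
  step 0: ref 2 -> FAULT, frames=[2,-] (faults so far: 1)
  step 1: ref 2 -> HIT, frames=[2,-] (faults so far: 1)
  step 2: ref 2 -> HIT, frames=[2,-] (faults so far: 1)
  step 3: ref 3 -> FAULT, frames=[2,3] (faults so far: 2)
  step 4: ref 1 -> FAULT, evict 2, frames=[1,3] (faults so far: 3)
  step 5: ref 4 -> FAULT, evict 3, frames=[1,4] (faults so far: 4)
  step 6: ref 3 -> FAULT, evict 1, frames=[3,4] (faults so far: 5)
  step 7: ref 2 -> FAULT, evict 4, frames=[3,2] (faults so far: 6)
  step 8: ref 5 -> FAULT, evict 3, frames=[5,2] (faults so far: 7)
  step 9: ref 2 -> HIT, frames=[5,2] (faults so far: 7)
  step 10: ref 3 -> FAULT, evict 5, frames=[3,2] (faults so far: 8)
  step 11: ref 2 -> HIT, frames=[3,2] (faults so far: 8)
  step 12: ref 5 -> FAULT, evict 3, frames=[5,2] (faults so far: 9)
  LRU total faults: 9
--- Optimal ---
  step 0: ref 2 -> FAULT, frames=[2,-] (faults so far: 1)
  step 1: ref 2 -> HIT, frames=[2,-] (faults so far: 1)
  step 2: ref 2 -> HIT, frames=[2,-] (faults so far: 1)
  step 3: ref 3 -> FAULT, frames=[2,3] (faults so far: 2)
  step 4: ref 1 -> FAULT, evict 2, frames=[1,3] (faults so far: 3)
  step 5: ref 4 -> FAULT, evict 1, frames=[4,3] (faults so far: 4)
  step 6: ref 3 -> HIT, frames=[4,3] (faults so far: 4)
  step 7: ref 2 -> FAULT, evict 4, frames=[2,3] (faults so far: 5)
  step 8: ref 5 -> FAULT, evict 3, frames=[2,5] (faults so far: 6)
  step 9: ref 2 -> HIT, frames=[2,5] (faults so far: 6)
  step 10: ref 3 -> FAULT, evict 5, frames=[2,3] (faults so far: 7)
  step 11: ref 2 -> HIT, frames=[2,3] (faults so far: 7)
  step 12: ref 5 -> FAULT, evict 2, frames=[5,3] (faults so far: 8)
  Optimal total faults: 8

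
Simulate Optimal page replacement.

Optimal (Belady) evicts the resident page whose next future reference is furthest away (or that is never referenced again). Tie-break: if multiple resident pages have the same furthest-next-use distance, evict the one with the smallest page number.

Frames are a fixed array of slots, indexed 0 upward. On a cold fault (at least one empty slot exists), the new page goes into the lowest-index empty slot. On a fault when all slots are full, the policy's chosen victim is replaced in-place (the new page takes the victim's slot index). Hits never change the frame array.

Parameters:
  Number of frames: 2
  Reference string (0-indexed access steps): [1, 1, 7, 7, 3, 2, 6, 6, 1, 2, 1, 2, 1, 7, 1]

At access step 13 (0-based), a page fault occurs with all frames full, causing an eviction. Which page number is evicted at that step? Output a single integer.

Answer: 2

Derivation:
Step 0: ref 1 -> FAULT, frames=[1,-]
Step 1: ref 1 -> HIT, frames=[1,-]
Step 2: ref 7 -> FAULT, frames=[1,7]
Step 3: ref 7 -> HIT, frames=[1,7]
Step 4: ref 3 -> FAULT, evict 7, frames=[1,3]
Step 5: ref 2 -> FAULT, evict 3, frames=[1,2]
Step 6: ref 6 -> FAULT, evict 2, frames=[1,6]
Step 7: ref 6 -> HIT, frames=[1,6]
Step 8: ref 1 -> HIT, frames=[1,6]
Step 9: ref 2 -> FAULT, evict 6, frames=[1,2]
Step 10: ref 1 -> HIT, frames=[1,2]
Step 11: ref 2 -> HIT, frames=[1,2]
Step 12: ref 1 -> HIT, frames=[1,2]
Step 13: ref 7 -> FAULT, evict 2, frames=[1,7]
At step 13: evicted page 2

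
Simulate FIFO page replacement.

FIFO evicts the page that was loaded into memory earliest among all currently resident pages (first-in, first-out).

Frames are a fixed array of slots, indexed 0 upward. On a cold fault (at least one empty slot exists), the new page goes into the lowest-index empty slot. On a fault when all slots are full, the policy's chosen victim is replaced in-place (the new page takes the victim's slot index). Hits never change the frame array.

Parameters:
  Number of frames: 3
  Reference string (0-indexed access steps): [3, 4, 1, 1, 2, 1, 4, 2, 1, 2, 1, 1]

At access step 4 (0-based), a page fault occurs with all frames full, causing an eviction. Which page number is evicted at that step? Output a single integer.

Answer: 3

Derivation:
Step 0: ref 3 -> FAULT, frames=[3,-,-]
Step 1: ref 4 -> FAULT, frames=[3,4,-]
Step 2: ref 1 -> FAULT, frames=[3,4,1]
Step 3: ref 1 -> HIT, frames=[3,4,1]
Step 4: ref 2 -> FAULT, evict 3, frames=[2,4,1]
At step 4: evicted page 3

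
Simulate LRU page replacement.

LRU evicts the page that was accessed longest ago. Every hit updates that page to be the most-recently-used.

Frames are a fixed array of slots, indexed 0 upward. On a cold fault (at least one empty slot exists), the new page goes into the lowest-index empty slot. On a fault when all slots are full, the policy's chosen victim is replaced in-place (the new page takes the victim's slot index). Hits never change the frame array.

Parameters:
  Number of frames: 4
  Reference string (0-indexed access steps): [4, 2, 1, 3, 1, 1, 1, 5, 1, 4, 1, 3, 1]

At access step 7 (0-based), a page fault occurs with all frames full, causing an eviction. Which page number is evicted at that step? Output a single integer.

Step 0: ref 4 -> FAULT, frames=[4,-,-,-]
Step 1: ref 2 -> FAULT, frames=[4,2,-,-]
Step 2: ref 1 -> FAULT, frames=[4,2,1,-]
Step 3: ref 3 -> FAULT, frames=[4,2,1,3]
Step 4: ref 1 -> HIT, frames=[4,2,1,3]
Step 5: ref 1 -> HIT, frames=[4,2,1,3]
Step 6: ref 1 -> HIT, frames=[4,2,1,3]
Step 7: ref 5 -> FAULT, evict 4, frames=[5,2,1,3]
At step 7: evicted page 4

Answer: 4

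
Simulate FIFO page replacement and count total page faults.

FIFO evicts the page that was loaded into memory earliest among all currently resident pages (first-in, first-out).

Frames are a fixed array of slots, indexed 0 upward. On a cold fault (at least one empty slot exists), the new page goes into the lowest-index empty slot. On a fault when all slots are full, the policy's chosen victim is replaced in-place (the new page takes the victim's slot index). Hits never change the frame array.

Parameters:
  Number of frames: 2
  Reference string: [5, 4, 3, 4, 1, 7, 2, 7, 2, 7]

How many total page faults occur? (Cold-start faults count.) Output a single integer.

Answer: 6

Derivation:
Step 0: ref 5 → FAULT, frames=[5,-]
Step 1: ref 4 → FAULT, frames=[5,4]
Step 2: ref 3 → FAULT (evict 5), frames=[3,4]
Step 3: ref 4 → HIT, frames=[3,4]
Step 4: ref 1 → FAULT (evict 4), frames=[3,1]
Step 5: ref 7 → FAULT (evict 3), frames=[7,1]
Step 6: ref 2 → FAULT (evict 1), frames=[7,2]
Step 7: ref 7 → HIT, frames=[7,2]
Step 8: ref 2 → HIT, frames=[7,2]
Step 9: ref 7 → HIT, frames=[7,2]
Total faults: 6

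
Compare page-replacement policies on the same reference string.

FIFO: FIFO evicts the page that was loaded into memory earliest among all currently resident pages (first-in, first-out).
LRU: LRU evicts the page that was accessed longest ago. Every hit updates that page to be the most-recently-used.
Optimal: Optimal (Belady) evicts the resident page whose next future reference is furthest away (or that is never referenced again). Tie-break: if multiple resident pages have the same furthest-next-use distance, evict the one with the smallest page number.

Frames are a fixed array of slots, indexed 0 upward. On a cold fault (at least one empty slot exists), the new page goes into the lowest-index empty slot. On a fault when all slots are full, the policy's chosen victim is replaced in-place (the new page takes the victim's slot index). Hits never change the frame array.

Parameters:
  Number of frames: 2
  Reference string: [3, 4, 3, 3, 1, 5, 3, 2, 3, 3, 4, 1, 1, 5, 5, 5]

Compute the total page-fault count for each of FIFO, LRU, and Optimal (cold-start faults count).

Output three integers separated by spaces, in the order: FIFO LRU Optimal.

Answer: 9 9 8

Derivation:
--- FIFO ---
  step 0: ref 3 -> FAULT, frames=[3,-] (faults so far: 1)
  step 1: ref 4 -> FAULT, frames=[3,4] (faults so far: 2)
  step 2: ref 3 -> HIT, frames=[3,4] (faults so far: 2)
  step 3: ref 3 -> HIT, frames=[3,4] (faults so far: 2)
  step 4: ref 1 -> FAULT, evict 3, frames=[1,4] (faults so far: 3)
  step 5: ref 5 -> FAULT, evict 4, frames=[1,5] (faults so far: 4)
  step 6: ref 3 -> FAULT, evict 1, frames=[3,5] (faults so far: 5)
  step 7: ref 2 -> FAULT, evict 5, frames=[3,2] (faults so far: 6)
  step 8: ref 3 -> HIT, frames=[3,2] (faults so far: 6)
  step 9: ref 3 -> HIT, frames=[3,2] (faults so far: 6)
  step 10: ref 4 -> FAULT, evict 3, frames=[4,2] (faults so far: 7)
  step 11: ref 1 -> FAULT, evict 2, frames=[4,1] (faults so far: 8)
  step 12: ref 1 -> HIT, frames=[4,1] (faults so far: 8)
  step 13: ref 5 -> FAULT, evict 4, frames=[5,1] (faults so far: 9)
  step 14: ref 5 -> HIT, frames=[5,1] (faults so far: 9)
  step 15: ref 5 -> HIT, frames=[5,1] (faults so far: 9)
  FIFO total faults: 9
--- LRU ---
  step 0: ref 3 -> FAULT, frames=[3,-] (faults so far: 1)
  step 1: ref 4 -> FAULT, frames=[3,4] (faults so far: 2)
  step 2: ref 3 -> HIT, frames=[3,4] (faults so far: 2)
  step 3: ref 3 -> HIT, frames=[3,4] (faults so far: 2)
  step 4: ref 1 -> FAULT, evict 4, frames=[3,1] (faults so far: 3)
  step 5: ref 5 -> FAULT, evict 3, frames=[5,1] (faults so far: 4)
  step 6: ref 3 -> FAULT, evict 1, frames=[5,3] (faults so far: 5)
  step 7: ref 2 -> FAULT, evict 5, frames=[2,3] (faults so far: 6)
  step 8: ref 3 -> HIT, frames=[2,3] (faults so far: 6)
  step 9: ref 3 -> HIT, frames=[2,3] (faults so far: 6)
  step 10: ref 4 -> FAULT, evict 2, frames=[4,3] (faults so far: 7)
  step 11: ref 1 -> FAULT, evict 3, frames=[4,1] (faults so far: 8)
  step 12: ref 1 -> HIT, frames=[4,1] (faults so far: 8)
  step 13: ref 5 -> FAULT, evict 4, frames=[5,1] (faults so far: 9)
  step 14: ref 5 -> HIT, frames=[5,1] (faults so far: 9)
  step 15: ref 5 -> HIT, frames=[5,1] (faults so far: 9)
  LRU total faults: 9
--- Optimal ---
  step 0: ref 3 -> FAULT, frames=[3,-] (faults so far: 1)
  step 1: ref 4 -> FAULT, frames=[3,4] (faults so far: 2)
  step 2: ref 3 -> HIT, frames=[3,4] (faults so far: 2)
  step 3: ref 3 -> HIT, frames=[3,4] (faults so far: 2)
  step 4: ref 1 -> FAULT, evict 4, frames=[3,1] (faults so far: 3)
  step 5: ref 5 -> FAULT, evict 1, frames=[3,5] (faults so far: 4)
  step 6: ref 3 -> HIT, frames=[3,5] (faults so far: 4)
  step 7: ref 2 -> FAULT, evict 5, frames=[3,2] (faults so far: 5)
  step 8: ref 3 -> HIT, frames=[3,2] (faults so far: 5)
  step 9: ref 3 -> HIT, frames=[3,2] (faults so far: 5)
  step 10: ref 4 -> FAULT, evict 2, frames=[3,4] (faults so far: 6)
  step 11: ref 1 -> FAULT, evict 3, frames=[1,4] (faults so far: 7)
  step 12: ref 1 -> HIT, frames=[1,4] (faults so far: 7)
  step 13: ref 5 -> FAULT, evict 1, frames=[5,4] (faults so far: 8)
  step 14: ref 5 -> HIT, frames=[5,4] (faults so far: 8)
  step 15: ref 5 -> HIT, frames=[5,4] (faults so far: 8)
  Optimal total faults: 8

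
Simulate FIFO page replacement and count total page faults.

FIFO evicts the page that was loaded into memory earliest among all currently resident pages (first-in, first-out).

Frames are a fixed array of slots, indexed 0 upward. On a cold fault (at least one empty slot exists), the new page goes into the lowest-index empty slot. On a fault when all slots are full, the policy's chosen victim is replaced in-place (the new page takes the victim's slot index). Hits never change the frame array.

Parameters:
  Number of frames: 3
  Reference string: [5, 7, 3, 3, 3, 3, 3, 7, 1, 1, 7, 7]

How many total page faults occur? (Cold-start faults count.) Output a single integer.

Answer: 4

Derivation:
Step 0: ref 5 → FAULT, frames=[5,-,-]
Step 1: ref 7 → FAULT, frames=[5,7,-]
Step 2: ref 3 → FAULT, frames=[5,7,3]
Step 3: ref 3 → HIT, frames=[5,7,3]
Step 4: ref 3 → HIT, frames=[5,7,3]
Step 5: ref 3 → HIT, frames=[5,7,3]
Step 6: ref 3 → HIT, frames=[5,7,3]
Step 7: ref 7 → HIT, frames=[5,7,3]
Step 8: ref 1 → FAULT (evict 5), frames=[1,7,3]
Step 9: ref 1 → HIT, frames=[1,7,3]
Step 10: ref 7 → HIT, frames=[1,7,3]
Step 11: ref 7 → HIT, frames=[1,7,3]
Total faults: 4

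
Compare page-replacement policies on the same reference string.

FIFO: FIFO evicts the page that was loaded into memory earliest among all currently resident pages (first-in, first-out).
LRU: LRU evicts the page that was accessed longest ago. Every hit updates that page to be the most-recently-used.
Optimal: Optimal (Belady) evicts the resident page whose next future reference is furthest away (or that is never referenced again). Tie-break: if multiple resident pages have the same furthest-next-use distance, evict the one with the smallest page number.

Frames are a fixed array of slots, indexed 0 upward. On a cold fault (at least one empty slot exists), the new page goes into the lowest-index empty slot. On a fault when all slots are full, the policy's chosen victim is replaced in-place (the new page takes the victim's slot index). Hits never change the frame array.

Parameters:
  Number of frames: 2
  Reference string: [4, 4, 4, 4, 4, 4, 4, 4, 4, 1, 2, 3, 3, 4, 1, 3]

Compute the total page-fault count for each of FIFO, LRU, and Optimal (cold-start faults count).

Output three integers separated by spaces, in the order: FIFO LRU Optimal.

--- FIFO ---
  step 0: ref 4 -> FAULT, frames=[4,-] (faults so far: 1)
  step 1: ref 4 -> HIT, frames=[4,-] (faults so far: 1)
  step 2: ref 4 -> HIT, frames=[4,-] (faults so far: 1)
  step 3: ref 4 -> HIT, frames=[4,-] (faults so far: 1)
  step 4: ref 4 -> HIT, frames=[4,-] (faults so far: 1)
  step 5: ref 4 -> HIT, frames=[4,-] (faults so far: 1)
  step 6: ref 4 -> HIT, frames=[4,-] (faults so far: 1)
  step 7: ref 4 -> HIT, frames=[4,-] (faults so far: 1)
  step 8: ref 4 -> HIT, frames=[4,-] (faults so far: 1)
  step 9: ref 1 -> FAULT, frames=[4,1] (faults so far: 2)
  step 10: ref 2 -> FAULT, evict 4, frames=[2,1] (faults so far: 3)
  step 11: ref 3 -> FAULT, evict 1, frames=[2,3] (faults so far: 4)
  step 12: ref 3 -> HIT, frames=[2,3] (faults so far: 4)
  step 13: ref 4 -> FAULT, evict 2, frames=[4,3] (faults so far: 5)
  step 14: ref 1 -> FAULT, evict 3, frames=[4,1] (faults so far: 6)
  step 15: ref 3 -> FAULT, evict 4, frames=[3,1] (faults so far: 7)
  FIFO total faults: 7
--- LRU ---
  step 0: ref 4 -> FAULT, frames=[4,-] (faults so far: 1)
  step 1: ref 4 -> HIT, frames=[4,-] (faults so far: 1)
  step 2: ref 4 -> HIT, frames=[4,-] (faults so far: 1)
  step 3: ref 4 -> HIT, frames=[4,-] (faults so far: 1)
  step 4: ref 4 -> HIT, frames=[4,-] (faults so far: 1)
  step 5: ref 4 -> HIT, frames=[4,-] (faults so far: 1)
  step 6: ref 4 -> HIT, frames=[4,-] (faults so far: 1)
  step 7: ref 4 -> HIT, frames=[4,-] (faults so far: 1)
  step 8: ref 4 -> HIT, frames=[4,-] (faults so far: 1)
  step 9: ref 1 -> FAULT, frames=[4,1] (faults so far: 2)
  step 10: ref 2 -> FAULT, evict 4, frames=[2,1] (faults so far: 3)
  step 11: ref 3 -> FAULT, evict 1, frames=[2,3] (faults so far: 4)
  step 12: ref 3 -> HIT, frames=[2,3] (faults so far: 4)
  step 13: ref 4 -> FAULT, evict 2, frames=[4,3] (faults so far: 5)
  step 14: ref 1 -> FAULT, evict 3, frames=[4,1] (faults so far: 6)
  step 15: ref 3 -> FAULT, evict 4, frames=[3,1] (faults so far: 7)
  LRU total faults: 7
--- Optimal ---
  step 0: ref 4 -> FAULT, frames=[4,-] (faults so far: 1)
  step 1: ref 4 -> HIT, frames=[4,-] (faults so far: 1)
  step 2: ref 4 -> HIT, frames=[4,-] (faults so far: 1)
  step 3: ref 4 -> HIT, frames=[4,-] (faults so far: 1)
  step 4: ref 4 -> HIT, frames=[4,-] (faults so far: 1)
  step 5: ref 4 -> HIT, frames=[4,-] (faults so far: 1)
  step 6: ref 4 -> HIT, frames=[4,-] (faults so far: 1)
  step 7: ref 4 -> HIT, frames=[4,-] (faults so far: 1)
  step 8: ref 4 -> HIT, frames=[4,-] (faults so far: 1)
  step 9: ref 1 -> FAULT, frames=[4,1] (faults so far: 2)
  step 10: ref 2 -> FAULT, evict 1, frames=[4,2] (faults so far: 3)
  step 11: ref 3 -> FAULT, evict 2, frames=[4,3] (faults so far: 4)
  step 12: ref 3 -> HIT, frames=[4,3] (faults so far: 4)
  step 13: ref 4 -> HIT, frames=[4,3] (faults so far: 4)
  step 14: ref 1 -> FAULT, evict 4, frames=[1,3] (faults so far: 5)
  step 15: ref 3 -> HIT, frames=[1,3] (faults so far: 5)
  Optimal total faults: 5

Answer: 7 7 5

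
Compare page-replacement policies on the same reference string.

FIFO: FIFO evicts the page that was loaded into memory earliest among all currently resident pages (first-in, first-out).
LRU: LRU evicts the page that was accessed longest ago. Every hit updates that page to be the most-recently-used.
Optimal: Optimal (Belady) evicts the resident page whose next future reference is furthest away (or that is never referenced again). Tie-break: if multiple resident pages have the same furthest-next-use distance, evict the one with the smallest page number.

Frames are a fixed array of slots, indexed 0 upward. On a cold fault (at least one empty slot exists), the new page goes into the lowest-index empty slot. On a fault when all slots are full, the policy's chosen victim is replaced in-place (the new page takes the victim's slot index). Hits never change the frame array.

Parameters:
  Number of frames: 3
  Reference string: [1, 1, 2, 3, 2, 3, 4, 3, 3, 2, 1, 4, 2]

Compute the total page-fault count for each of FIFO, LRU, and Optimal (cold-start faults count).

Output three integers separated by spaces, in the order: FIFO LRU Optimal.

Answer: 6 6 5

Derivation:
--- FIFO ---
  step 0: ref 1 -> FAULT, frames=[1,-,-] (faults so far: 1)
  step 1: ref 1 -> HIT, frames=[1,-,-] (faults so far: 1)
  step 2: ref 2 -> FAULT, frames=[1,2,-] (faults so far: 2)
  step 3: ref 3 -> FAULT, frames=[1,2,3] (faults so far: 3)
  step 4: ref 2 -> HIT, frames=[1,2,3] (faults so far: 3)
  step 5: ref 3 -> HIT, frames=[1,2,3] (faults so far: 3)
  step 6: ref 4 -> FAULT, evict 1, frames=[4,2,3] (faults so far: 4)
  step 7: ref 3 -> HIT, frames=[4,2,3] (faults so far: 4)
  step 8: ref 3 -> HIT, frames=[4,2,3] (faults so far: 4)
  step 9: ref 2 -> HIT, frames=[4,2,3] (faults so far: 4)
  step 10: ref 1 -> FAULT, evict 2, frames=[4,1,3] (faults so far: 5)
  step 11: ref 4 -> HIT, frames=[4,1,3] (faults so far: 5)
  step 12: ref 2 -> FAULT, evict 3, frames=[4,1,2] (faults so far: 6)
  FIFO total faults: 6
--- LRU ---
  step 0: ref 1 -> FAULT, frames=[1,-,-] (faults so far: 1)
  step 1: ref 1 -> HIT, frames=[1,-,-] (faults so far: 1)
  step 2: ref 2 -> FAULT, frames=[1,2,-] (faults so far: 2)
  step 3: ref 3 -> FAULT, frames=[1,2,3] (faults so far: 3)
  step 4: ref 2 -> HIT, frames=[1,2,3] (faults so far: 3)
  step 5: ref 3 -> HIT, frames=[1,2,3] (faults so far: 3)
  step 6: ref 4 -> FAULT, evict 1, frames=[4,2,3] (faults so far: 4)
  step 7: ref 3 -> HIT, frames=[4,2,3] (faults so far: 4)
  step 8: ref 3 -> HIT, frames=[4,2,3] (faults so far: 4)
  step 9: ref 2 -> HIT, frames=[4,2,3] (faults so far: 4)
  step 10: ref 1 -> FAULT, evict 4, frames=[1,2,3] (faults so far: 5)
  step 11: ref 4 -> FAULT, evict 3, frames=[1,2,4] (faults so far: 6)
  step 12: ref 2 -> HIT, frames=[1,2,4] (faults so far: 6)
  LRU total faults: 6
--- Optimal ---
  step 0: ref 1 -> FAULT, frames=[1,-,-] (faults so far: 1)
  step 1: ref 1 -> HIT, frames=[1,-,-] (faults so far: 1)
  step 2: ref 2 -> FAULT, frames=[1,2,-] (faults so far: 2)
  step 3: ref 3 -> FAULT, frames=[1,2,3] (faults so far: 3)
  step 4: ref 2 -> HIT, frames=[1,2,3] (faults so far: 3)
  step 5: ref 3 -> HIT, frames=[1,2,3] (faults so far: 3)
  step 6: ref 4 -> FAULT, evict 1, frames=[4,2,3] (faults so far: 4)
  step 7: ref 3 -> HIT, frames=[4,2,3] (faults so far: 4)
  step 8: ref 3 -> HIT, frames=[4,2,3] (faults so far: 4)
  step 9: ref 2 -> HIT, frames=[4,2,3] (faults so far: 4)
  step 10: ref 1 -> FAULT, evict 3, frames=[4,2,1] (faults so far: 5)
  step 11: ref 4 -> HIT, frames=[4,2,1] (faults so far: 5)
  step 12: ref 2 -> HIT, frames=[4,2,1] (faults so far: 5)
  Optimal total faults: 5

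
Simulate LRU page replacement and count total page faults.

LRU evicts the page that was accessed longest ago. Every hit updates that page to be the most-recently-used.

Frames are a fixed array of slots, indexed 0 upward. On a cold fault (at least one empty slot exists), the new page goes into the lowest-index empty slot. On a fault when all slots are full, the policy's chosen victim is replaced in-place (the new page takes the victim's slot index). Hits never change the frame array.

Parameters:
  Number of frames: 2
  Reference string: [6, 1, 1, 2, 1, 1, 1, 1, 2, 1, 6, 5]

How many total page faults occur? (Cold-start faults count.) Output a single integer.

Answer: 5

Derivation:
Step 0: ref 6 → FAULT, frames=[6,-]
Step 1: ref 1 → FAULT, frames=[6,1]
Step 2: ref 1 → HIT, frames=[6,1]
Step 3: ref 2 → FAULT (evict 6), frames=[2,1]
Step 4: ref 1 → HIT, frames=[2,1]
Step 5: ref 1 → HIT, frames=[2,1]
Step 6: ref 1 → HIT, frames=[2,1]
Step 7: ref 1 → HIT, frames=[2,1]
Step 8: ref 2 → HIT, frames=[2,1]
Step 9: ref 1 → HIT, frames=[2,1]
Step 10: ref 6 → FAULT (evict 2), frames=[6,1]
Step 11: ref 5 → FAULT (evict 1), frames=[6,5]
Total faults: 5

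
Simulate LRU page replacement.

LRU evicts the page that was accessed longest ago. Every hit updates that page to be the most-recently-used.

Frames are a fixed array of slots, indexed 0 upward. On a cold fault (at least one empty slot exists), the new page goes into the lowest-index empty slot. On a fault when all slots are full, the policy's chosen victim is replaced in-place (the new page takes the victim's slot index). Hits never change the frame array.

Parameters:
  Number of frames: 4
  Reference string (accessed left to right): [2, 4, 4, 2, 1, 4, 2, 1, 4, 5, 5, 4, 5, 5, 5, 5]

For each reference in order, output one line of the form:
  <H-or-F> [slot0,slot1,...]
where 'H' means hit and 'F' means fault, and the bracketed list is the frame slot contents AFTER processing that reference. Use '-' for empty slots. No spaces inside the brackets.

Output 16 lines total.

F [2,-,-,-]
F [2,4,-,-]
H [2,4,-,-]
H [2,4,-,-]
F [2,4,1,-]
H [2,4,1,-]
H [2,4,1,-]
H [2,4,1,-]
H [2,4,1,-]
F [2,4,1,5]
H [2,4,1,5]
H [2,4,1,5]
H [2,4,1,5]
H [2,4,1,5]
H [2,4,1,5]
H [2,4,1,5]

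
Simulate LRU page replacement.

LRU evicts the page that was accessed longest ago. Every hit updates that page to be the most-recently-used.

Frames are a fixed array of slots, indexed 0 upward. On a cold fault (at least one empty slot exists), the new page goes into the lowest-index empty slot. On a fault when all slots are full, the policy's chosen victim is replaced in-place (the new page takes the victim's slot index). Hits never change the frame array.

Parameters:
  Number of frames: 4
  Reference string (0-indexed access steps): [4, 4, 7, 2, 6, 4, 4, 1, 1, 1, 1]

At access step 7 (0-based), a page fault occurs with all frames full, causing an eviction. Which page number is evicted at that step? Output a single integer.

Answer: 7

Derivation:
Step 0: ref 4 -> FAULT, frames=[4,-,-,-]
Step 1: ref 4 -> HIT, frames=[4,-,-,-]
Step 2: ref 7 -> FAULT, frames=[4,7,-,-]
Step 3: ref 2 -> FAULT, frames=[4,7,2,-]
Step 4: ref 6 -> FAULT, frames=[4,7,2,6]
Step 5: ref 4 -> HIT, frames=[4,7,2,6]
Step 6: ref 4 -> HIT, frames=[4,7,2,6]
Step 7: ref 1 -> FAULT, evict 7, frames=[4,1,2,6]
At step 7: evicted page 7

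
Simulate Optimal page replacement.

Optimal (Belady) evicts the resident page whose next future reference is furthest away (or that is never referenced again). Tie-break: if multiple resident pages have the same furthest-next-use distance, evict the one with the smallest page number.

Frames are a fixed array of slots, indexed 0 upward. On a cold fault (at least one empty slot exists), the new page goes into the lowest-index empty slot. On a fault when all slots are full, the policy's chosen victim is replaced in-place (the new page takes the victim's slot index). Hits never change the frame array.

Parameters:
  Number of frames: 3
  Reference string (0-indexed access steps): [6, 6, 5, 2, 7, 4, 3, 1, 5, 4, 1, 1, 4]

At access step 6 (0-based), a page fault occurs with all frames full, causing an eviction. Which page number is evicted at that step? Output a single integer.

Step 0: ref 6 -> FAULT, frames=[6,-,-]
Step 1: ref 6 -> HIT, frames=[6,-,-]
Step 2: ref 5 -> FAULT, frames=[6,5,-]
Step 3: ref 2 -> FAULT, frames=[6,5,2]
Step 4: ref 7 -> FAULT, evict 2, frames=[6,5,7]
Step 5: ref 4 -> FAULT, evict 6, frames=[4,5,7]
Step 6: ref 3 -> FAULT, evict 7, frames=[4,5,3]
At step 6: evicted page 7

Answer: 7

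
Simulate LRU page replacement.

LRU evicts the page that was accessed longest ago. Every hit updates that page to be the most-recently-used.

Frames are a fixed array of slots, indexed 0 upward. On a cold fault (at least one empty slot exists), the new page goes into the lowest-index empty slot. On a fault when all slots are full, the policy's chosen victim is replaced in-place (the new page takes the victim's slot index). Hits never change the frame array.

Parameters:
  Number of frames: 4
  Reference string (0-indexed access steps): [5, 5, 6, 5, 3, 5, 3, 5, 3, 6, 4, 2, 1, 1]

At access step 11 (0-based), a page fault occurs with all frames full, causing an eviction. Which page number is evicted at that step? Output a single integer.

Step 0: ref 5 -> FAULT, frames=[5,-,-,-]
Step 1: ref 5 -> HIT, frames=[5,-,-,-]
Step 2: ref 6 -> FAULT, frames=[5,6,-,-]
Step 3: ref 5 -> HIT, frames=[5,6,-,-]
Step 4: ref 3 -> FAULT, frames=[5,6,3,-]
Step 5: ref 5 -> HIT, frames=[5,6,3,-]
Step 6: ref 3 -> HIT, frames=[5,6,3,-]
Step 7: ref 5 -> HIT, frames=[5,6,3,-]
Step 8: ref 3 -> HIT, frames=[5,6,3,-]
Step 9: ref 6 -> HIT, frames=[5,6,3,-]
Step 10: ref 4 -> FAULT, frames=[5,6,3,4]
Step 11: ref 2 -> FAULT, evict 5, frames=[2,6,3,4]
At step 11: evicted page 5

Answer: 5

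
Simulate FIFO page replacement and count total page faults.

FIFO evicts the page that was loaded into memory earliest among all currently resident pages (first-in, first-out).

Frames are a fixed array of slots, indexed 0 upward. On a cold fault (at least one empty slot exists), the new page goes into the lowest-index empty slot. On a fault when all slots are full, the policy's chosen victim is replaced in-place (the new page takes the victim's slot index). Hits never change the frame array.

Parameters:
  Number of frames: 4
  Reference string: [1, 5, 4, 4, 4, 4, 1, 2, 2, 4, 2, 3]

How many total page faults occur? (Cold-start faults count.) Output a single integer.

Answer: 5

Derivation:
Step 0: ref 1 → FAULT, frames=[1,-,-,-]
Step 1: ref 5 → FAULT, frames=[1,5,-,-]
Step 2: ref 4 → FAULT, frames=[1,5,4,-]
Step 3: ref 4 → HIT, frames=[1,5,4,-]
Step 4: ref 4 → HIT, frames=[1,5,4,-]
Step 5: ref 4 → HIT, frames=[1,5,4,-]
Step 6: ref 1 → HIT, frames=[1,5,4,-]
Step 7: ref 2 → FAULT, frames=[1,5,4,2]
Step 8: ref 2 → HIT, frames=[1,5,4,2]
Step 9: ref 4 → HIT, frames=[1,5,4,2]
Step 10: ref 2 → HIT, frames=[1,5,4,2]
Step 11: ref 3 → FAULT (evict 1), frames=[3,5,4,2]
Total faults: 5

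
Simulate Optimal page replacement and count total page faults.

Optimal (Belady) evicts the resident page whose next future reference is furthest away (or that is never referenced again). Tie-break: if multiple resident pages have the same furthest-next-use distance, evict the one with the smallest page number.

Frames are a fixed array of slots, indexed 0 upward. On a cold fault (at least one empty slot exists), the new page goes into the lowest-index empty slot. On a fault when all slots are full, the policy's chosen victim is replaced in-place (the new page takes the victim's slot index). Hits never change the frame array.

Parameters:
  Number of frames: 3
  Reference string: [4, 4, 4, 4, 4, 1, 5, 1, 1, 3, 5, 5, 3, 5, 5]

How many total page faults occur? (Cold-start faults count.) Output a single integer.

Answer: 4

Derivation:
Step 0: ref 4 → FAULT, frames=[4,-,-]
Step 1: ref 4 → HIT, frames=[4,-,-]
Step 2: ref 4 → HIT, frames=[4,-,-]
Step 3: ref 4 → HIT, frames=[4,-,-]
Step 4: ref 4 → HIT, frames=[4,-,-]
Step 5: ref 1 → FAULT, frames=[4,1,-]
Step 6: ref 5 → FAULT, frames=[4,1,5]
Step 7: ref 1 → HIT, frames=[4,1,5]
Step 8: ref 1 → HIT, frames=[4,1,5]
Step 9: ref 3 → FAULT (evict 1), frames=[4,3,5]
Step 10: ref 5 → HIT, frames=[4,3,5]
Step 11: ref 5 → HIT, frames=[4,3,5]
Step 12: ref 3 → HIT, frames=[4,3,5]
Step 13: ref 5 → HIT, frames=[4,3,5]
Step 14: ref 5 → HIT, frames=[4,3,5]
Total faults: 4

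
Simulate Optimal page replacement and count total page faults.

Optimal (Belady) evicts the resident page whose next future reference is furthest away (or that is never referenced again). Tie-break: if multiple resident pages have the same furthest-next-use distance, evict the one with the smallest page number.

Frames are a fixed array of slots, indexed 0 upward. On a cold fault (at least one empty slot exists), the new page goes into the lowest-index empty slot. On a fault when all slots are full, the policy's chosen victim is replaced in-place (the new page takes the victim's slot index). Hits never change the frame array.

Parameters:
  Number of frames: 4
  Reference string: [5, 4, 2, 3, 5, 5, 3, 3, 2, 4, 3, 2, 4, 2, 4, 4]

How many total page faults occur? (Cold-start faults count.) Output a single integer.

Answer: 4

Derivation:
Step 0: ref 5 → FAULT, frames=[5,-,-,-]
Step 1: ref 4 → FAULT, frames=[5,4,-,-]
Step 2: ref 2 → FAULT, frames=[5,4,2,-]
Step 3: ref 3 → FAULT, frames=[5,4,2,3]
Step 4: ref 5 → HIT, frames=[5,4,2,3]
Step 5: ref 5 → HIT, frames=[5,4,2,3]
Step 6: ref 3 → HIT, frames=[5,4,2,3]
Step 7: ref 3 → HIT, frames=[5,4,2,3]
Step 8: ref 2 → HIT, frames=[5,4,2,3]
Step 9: ref 4 → HIT, frames=[5,4,2,3]
Step 10: ref 3 → HIT, frames=[5,4,2,3]
Step 11: ref 2 → HIT, frames=[5,4,2,3]
Step 12: ref 4 → HIT, frames=[5,4,2,3]
Step 13: ref 2 → HIT, frames=[5,4,2,3]
Step 14: ref 4 → HIT, frames=[5,4,2,3]
Step 15: ref 4 → HIT, frames=[5,4,2,3]
Total faults: 4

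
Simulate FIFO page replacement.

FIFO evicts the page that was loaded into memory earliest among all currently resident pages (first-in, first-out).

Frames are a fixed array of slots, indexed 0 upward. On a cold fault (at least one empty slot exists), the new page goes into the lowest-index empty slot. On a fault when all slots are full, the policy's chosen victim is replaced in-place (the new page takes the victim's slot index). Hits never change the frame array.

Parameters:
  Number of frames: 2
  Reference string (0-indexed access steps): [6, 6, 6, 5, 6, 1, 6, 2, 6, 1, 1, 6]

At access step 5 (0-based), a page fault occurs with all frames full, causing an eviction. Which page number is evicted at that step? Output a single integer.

Step 0: ref 6 -> FAULT, frames=[6,-]
Step 1: ref 6 -> HIT, frames=[6,-]
Step 2: ref 6 -> HIT, frames=[6,-]
Step 3: ref 5 -> FAULT, frames=[6,5]
Step 4: ref 6 -> HIT, frames=[6,5]
Step 5: ref 1 -> FAULT, evict 6, frames=[1,5]
At step 5: evicted page 6

Answer: 6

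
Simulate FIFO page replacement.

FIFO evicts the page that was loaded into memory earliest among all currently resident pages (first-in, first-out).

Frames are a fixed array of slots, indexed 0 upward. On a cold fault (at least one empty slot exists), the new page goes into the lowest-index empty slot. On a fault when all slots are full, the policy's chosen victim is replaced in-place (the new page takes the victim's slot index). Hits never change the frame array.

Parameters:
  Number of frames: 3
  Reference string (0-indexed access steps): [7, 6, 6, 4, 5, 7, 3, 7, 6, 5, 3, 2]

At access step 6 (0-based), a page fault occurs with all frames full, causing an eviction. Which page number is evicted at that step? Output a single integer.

Answer: 4

Derivation:
Step 0: ref 7 -> FAULT, frames=[7,-,-]
Step 1: ref 6 -> FAULT, frames=[7,6,-]
Step 2: ref 6 -> HIT, frames=[7,6,-]
Step 3: ref 4 -> FAULT, frames=[7,6,4]
Step 4: ref 5 -> FAULT, evict 7, frames=[5,6,4]
Step 5: ref 7 -> FAULT, evict 6, frames=[5,7,4]
Step 6: ref 3 -> FAULT, evict 4, frames=[5,7,3]
At step 6: evicted page 4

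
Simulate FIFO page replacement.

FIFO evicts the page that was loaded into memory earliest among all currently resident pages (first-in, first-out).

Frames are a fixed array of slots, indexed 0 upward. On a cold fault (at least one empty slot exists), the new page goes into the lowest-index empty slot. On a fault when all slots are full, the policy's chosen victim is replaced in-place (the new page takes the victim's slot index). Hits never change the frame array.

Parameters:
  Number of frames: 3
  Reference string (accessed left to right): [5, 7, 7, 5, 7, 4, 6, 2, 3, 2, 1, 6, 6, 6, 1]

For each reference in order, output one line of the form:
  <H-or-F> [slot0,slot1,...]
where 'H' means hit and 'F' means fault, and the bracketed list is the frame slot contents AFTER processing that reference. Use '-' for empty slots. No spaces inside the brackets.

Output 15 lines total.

F [5,-,-]
F [5,7,-]
H [5,7,-]
H [5,7,-]
H [5,7,-]
F [5,7,4]
F [6,7,4]
F [6,2,4]
F [6,2,3]
H [6,2,3]
F [1,2,3]
F [1,6,3]
H [1,6,3]
H [1,6,3]
H [1,6,3]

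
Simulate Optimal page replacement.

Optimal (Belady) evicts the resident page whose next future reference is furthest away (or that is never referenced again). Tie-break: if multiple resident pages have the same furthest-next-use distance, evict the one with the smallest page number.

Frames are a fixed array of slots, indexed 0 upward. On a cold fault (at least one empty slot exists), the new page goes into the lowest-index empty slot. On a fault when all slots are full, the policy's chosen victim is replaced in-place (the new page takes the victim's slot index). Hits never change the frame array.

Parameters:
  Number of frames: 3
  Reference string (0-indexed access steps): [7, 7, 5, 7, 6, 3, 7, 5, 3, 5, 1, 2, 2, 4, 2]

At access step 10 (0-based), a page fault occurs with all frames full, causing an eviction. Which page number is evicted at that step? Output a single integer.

Answer: 3

Derivation:
Step 0: ref 7 -> FAULT, frames=[7,-,-]
Step 1: ref 7 -> HIT, frames=[7,-,-]
Step 2: ref 5 -> FAULT, frames=[7,5,-]
Step 3: ref 7 -> HIT, frames=[7,5,-]
Step 4: ref 6 -> FAULT, frames=[7,5,6]
Step 5: ref 3 -> FAULT, evict 6, frames=[7,5,3]
Step 6: ref 7 -> HIT, frames=[7,5,3]
Step 7: ref 5 -> HIT, frames=[7,5,3]
Step 8: ref 3 -> HIT, frames=[7,5,3]
Step 9: ref 5 -> HIT, frames=[7,5,3]
Step 10: ref 1 -> FAULT, evict 3, frames=[7,5,1]
At step 10: evicted page 3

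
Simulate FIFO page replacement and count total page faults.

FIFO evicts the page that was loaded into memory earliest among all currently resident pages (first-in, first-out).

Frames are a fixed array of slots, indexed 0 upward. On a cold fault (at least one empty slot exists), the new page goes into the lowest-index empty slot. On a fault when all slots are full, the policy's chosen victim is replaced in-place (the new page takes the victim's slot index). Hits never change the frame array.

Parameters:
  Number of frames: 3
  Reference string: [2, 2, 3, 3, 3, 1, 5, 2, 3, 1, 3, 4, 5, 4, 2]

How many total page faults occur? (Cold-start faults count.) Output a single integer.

Step 0: ref 2 → FAULT, frames=[2,-,-]
Step 1: ref 2 → HIT, frames=[2,-,-]
Step 2: ref 3 → FAULT, frames=[2,3,-]
Step 3: ref 3 → HIT, frames=[2,3,-]
Step 4: ref 3 → HIT, frames=[2,3,-]
Step 5: ref 1 → FAULT, frames=[2,3,1]
Step 6: ref 5 → FAULT (evict 2), frames=[5,3,1]
Step 7: ref 2 → FAULT (evict 3), frames=[5,2,1]
Step 8: ref 3 → FAULT (evict 1), frames=[5,2,3]
Step 9: ref 1 → FAULT (evict 5), frames=[1,2,3]
Step 10: ref 3 → HIT, frames=[1,2,3]
Step 11: ref 4 → FAULT (evict 2), frames=[1,4,3]
Step 12: ref 5 → FAULT (evict 3), frames=[1,4,5]
Step 13: ref 4 → HIT, frames=[1,4,5]
Step 14: ref 2 → FAULT (evict 1), frames=[2,4,5]
Total faults: 10

Answer: 10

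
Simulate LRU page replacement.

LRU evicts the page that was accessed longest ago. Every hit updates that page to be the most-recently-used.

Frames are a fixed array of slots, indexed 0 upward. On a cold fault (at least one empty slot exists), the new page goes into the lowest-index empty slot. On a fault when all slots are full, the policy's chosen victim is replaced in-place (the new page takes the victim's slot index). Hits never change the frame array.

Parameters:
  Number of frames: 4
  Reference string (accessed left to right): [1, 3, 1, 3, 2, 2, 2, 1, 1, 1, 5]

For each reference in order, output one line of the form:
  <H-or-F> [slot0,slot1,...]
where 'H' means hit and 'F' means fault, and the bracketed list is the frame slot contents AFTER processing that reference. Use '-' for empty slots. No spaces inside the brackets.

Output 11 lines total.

F [1,-,-,-]
F [1,3,-,-]
H [1,3,-,-]
H [1,3,-,-]
F [1,3,2,-]
H [1,3,2,-]
H [1,3,2,-]
H [1,3,2,-]
H [1,3,2,-]
H [1,3,2,-]
F [1,3,2,5]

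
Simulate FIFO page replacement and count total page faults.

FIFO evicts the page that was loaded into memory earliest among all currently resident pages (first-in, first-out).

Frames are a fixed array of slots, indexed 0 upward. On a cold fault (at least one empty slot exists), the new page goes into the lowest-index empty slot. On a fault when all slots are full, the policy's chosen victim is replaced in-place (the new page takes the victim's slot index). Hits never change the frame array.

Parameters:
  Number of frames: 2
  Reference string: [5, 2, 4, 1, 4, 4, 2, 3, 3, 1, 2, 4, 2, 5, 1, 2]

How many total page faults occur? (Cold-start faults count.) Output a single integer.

Step 0: ref 5 → FAULT, frames=[5,-]
Step 1: ref 2 → FAULT, frames=[5,2]
Step 2: ref 4 → FAULT (evict 5), frames=[4,2]
Step 3: ref 1 → FAULT (evict 2), frames=[4,1]
Step 4: ref 4 → HIT, frames=[4,1]
Step 5: ref 4 → HIT, frames=[4,1]
Step 6: ref 2 → FAULT (evict 4), frames=[2,1]
Step 7: ref 3 → FAULT (evict 1), frames=[2,3]
Step 8: ref 3 → HIT, frames=[2,3]
Step 9: ref 1 → FAULT (evict 2), frames=[1,3]
Step 10: ref 2 → FAULT (evict 3), frames=[1,2]
Step 11: ref 4 → FAULT (evict 1), frames=[4,2]
Step 12: ref 2 → HIT, frames=[4,2]
Step 13: ref 5 → FAULT (evict 2), frames=[4,5]
Step 14: ref 1 → FAULT (evict 4), frames=[1,5]
Step 15: ref 2 → FAULT (evict 5), frames=[1,2]
Total faults: 12

Answer: 12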